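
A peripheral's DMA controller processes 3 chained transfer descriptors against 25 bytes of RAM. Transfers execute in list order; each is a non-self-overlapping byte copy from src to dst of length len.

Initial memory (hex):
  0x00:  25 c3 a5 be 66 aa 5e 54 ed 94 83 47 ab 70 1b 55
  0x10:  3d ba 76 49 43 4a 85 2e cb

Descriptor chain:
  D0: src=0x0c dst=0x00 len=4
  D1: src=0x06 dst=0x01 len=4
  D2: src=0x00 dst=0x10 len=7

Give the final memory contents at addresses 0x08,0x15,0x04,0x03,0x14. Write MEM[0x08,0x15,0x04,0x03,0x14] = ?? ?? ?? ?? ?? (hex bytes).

#0 dst[0x00+4] := {0xab,0x70,0x1b,0x55}
#1 dst[0x01+4] := {0x5e,0x54,0xed,0x94}
#2 dst[0x10+7] := {0xab,0x5e,0x54,0xed,0x94,0xaa,0x5e}
query mem[0x08]=0xed, mem[0x15]=0xaa, mem[0x04]=0x94, mem[0x03]=0xed, mem[0x14]=0x94

MEM[0x08,0x15,0x04,0x03,0x14] = ed aa 94 ed 94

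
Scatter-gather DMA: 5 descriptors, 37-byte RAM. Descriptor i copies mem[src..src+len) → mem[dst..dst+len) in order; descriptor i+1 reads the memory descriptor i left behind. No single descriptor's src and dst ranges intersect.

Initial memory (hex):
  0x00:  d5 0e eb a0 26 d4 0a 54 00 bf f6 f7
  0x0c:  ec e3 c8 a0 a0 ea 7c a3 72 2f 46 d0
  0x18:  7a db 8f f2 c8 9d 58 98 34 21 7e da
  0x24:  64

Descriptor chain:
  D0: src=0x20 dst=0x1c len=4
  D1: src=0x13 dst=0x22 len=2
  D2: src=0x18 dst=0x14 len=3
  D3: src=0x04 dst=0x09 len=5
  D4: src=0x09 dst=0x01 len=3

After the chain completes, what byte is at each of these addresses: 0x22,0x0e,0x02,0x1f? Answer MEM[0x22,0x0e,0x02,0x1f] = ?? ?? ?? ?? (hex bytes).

#0 dst[0x1c+4] := {0x34,0x21,0x7e,0xda}
#1 dst[0x22+2] := {0xa3,0x72}
#2 dst[0x14+3] := {0x7a,0xdb,0x8f}
#3 dst[0x09+5] := {0x26,0xd4,0x0a,0x54,0x00}
#4 dst[0x01+3] := {0x26,0xd4,0x0a}
query mem[0x22]=0xa3, mem[0x0e]=0xc8, mem[0x02]=0xd4, mem[0x1f]=0xda

MEM[0x22,0x0e,0x02,0x1f] = a3 c8 d4 da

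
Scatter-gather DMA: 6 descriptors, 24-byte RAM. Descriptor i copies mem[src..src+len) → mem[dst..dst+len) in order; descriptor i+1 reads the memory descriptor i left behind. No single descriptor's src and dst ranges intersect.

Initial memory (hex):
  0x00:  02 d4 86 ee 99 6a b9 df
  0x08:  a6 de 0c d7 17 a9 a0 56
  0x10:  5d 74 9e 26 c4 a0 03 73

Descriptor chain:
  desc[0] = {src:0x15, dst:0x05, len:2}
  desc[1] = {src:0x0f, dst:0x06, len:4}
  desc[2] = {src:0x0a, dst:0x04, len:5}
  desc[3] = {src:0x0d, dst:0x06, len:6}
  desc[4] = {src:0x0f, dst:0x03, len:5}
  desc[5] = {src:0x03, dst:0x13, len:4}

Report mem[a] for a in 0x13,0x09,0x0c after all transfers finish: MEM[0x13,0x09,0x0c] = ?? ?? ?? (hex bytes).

  after D0: wrote 2B at 0x05 = a003
  after D1: wrote 4B at 0x06 = 565d749e
  after D2: wrote 5B at 0x04 = 0cd717a9a0
  after D3: wrote 6B at 0x06 = a9a0565d749e
  after D4: wrote 5B at 0x03 = 565d749e26
  after D5: wrote 4B at 0x13 = 565d749e
query mem[0x13]=0x56, mem[0x09]=0x5d, mem[0x0c]=0x17

MEM[0x13,0x09,0x0c] = 56 5d 17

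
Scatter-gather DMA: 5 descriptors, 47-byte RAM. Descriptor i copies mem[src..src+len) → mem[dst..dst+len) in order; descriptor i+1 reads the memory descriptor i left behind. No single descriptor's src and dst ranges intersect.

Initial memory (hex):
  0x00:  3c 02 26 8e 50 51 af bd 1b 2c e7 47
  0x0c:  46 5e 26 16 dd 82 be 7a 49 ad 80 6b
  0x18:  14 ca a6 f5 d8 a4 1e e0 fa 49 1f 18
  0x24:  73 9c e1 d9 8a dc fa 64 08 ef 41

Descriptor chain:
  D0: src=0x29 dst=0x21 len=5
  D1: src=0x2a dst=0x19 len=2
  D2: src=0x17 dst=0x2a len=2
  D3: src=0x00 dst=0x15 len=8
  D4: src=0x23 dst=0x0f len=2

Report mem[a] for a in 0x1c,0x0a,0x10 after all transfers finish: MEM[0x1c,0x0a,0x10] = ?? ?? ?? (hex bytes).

MEM[0x1c,0x0a,0x10] = bd e7 08

D0: mem[0x21..0x25] <- [dc fa 64 08 ef]
D1: mem[0x19..0x1a] <- [fa 64]
D2: mem[0x2a..0x2b] <- [6b 14]
D3: mem[0x15..0x1c] <- [3c 02 26 8e 50 51 af bd]
D4: mem[0x0f..0x10] <- [64 08]
query mem[0x1c]=0xbd, mem[0x0a]=0xe7, mem[0x10]=0x08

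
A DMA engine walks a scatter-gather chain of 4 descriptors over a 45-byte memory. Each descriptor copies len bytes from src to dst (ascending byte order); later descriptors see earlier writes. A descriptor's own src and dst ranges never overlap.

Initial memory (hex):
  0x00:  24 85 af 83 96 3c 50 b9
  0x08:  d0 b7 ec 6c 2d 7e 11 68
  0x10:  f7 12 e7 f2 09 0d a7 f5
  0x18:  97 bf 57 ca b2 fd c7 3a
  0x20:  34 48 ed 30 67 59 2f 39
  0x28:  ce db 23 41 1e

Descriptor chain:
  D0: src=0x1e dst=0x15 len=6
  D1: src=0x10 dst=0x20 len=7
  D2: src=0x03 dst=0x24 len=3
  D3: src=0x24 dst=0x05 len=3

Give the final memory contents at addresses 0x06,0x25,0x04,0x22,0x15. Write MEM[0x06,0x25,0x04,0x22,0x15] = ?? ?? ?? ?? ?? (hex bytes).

#0 dst[0x15+6] := {0xc7,0x3a,0x34,0x48,0xed,0x30}
#1 dst[0x20+7] := {0xf7,0x12,0xe7,0xf2,0x09,0xc7,0x3a}
#2 dst[0x24+3] := {0x83,0x96,0x3c}
#3 dst[0x05+3] := {0x83,0x96,0x3c}
query mem[0x06]=0x96, mem[0x25]=0x96, mem[0x04]=0x96, mem[0x22]=0xe7, mem[0x15]=0xc7

MEM[0x06,0x25,0x04,0x22,0x15] = 96 96 96 e7 c7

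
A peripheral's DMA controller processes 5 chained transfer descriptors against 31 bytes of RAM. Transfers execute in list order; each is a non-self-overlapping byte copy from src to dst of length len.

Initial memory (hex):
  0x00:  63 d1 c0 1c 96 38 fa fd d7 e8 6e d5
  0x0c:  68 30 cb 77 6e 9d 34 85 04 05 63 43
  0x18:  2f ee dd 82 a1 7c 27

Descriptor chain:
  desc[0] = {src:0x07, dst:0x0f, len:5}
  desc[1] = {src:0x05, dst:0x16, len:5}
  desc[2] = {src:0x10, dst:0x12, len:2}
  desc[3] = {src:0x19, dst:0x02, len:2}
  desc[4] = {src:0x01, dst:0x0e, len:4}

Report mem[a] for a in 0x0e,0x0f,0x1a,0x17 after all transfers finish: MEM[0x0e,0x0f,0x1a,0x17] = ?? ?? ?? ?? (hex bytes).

MEM[0x0e,0x0f,0x1a,0x17] = d1 d7 e8 fa

#0 dst[0x0f+5] := {0xfd,0xd7,0xe8,0x6e,0xd5}
#1 dst[0x16+5] := {0x38,0xfa,0xfd,0xd7,0xe8}
#2 dst[0x12+2] := {0xd7,0xe8}
#3 dst[0x02+2] := {0xd7,0xe8}
#4 dst[0x0e+4] := {0xd1,0xd7,0xe8,0x96}
query mem[0x0e]=0xd1, mem[0x0f]=0xd7, mem[0x1a]=0xe8, mem[0x17]=0xfa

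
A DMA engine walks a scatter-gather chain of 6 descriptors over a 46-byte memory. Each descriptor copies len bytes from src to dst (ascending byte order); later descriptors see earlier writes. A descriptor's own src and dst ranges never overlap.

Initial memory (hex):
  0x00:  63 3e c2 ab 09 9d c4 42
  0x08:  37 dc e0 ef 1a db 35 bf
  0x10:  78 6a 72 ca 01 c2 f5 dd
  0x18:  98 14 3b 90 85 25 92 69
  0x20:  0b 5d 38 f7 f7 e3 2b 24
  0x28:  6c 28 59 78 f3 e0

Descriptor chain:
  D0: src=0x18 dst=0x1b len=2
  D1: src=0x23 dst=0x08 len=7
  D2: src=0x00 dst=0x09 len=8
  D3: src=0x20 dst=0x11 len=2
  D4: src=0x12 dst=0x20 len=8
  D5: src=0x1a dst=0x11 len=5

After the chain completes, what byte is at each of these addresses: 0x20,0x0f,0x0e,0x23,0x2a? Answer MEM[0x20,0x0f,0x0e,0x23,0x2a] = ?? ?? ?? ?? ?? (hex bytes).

D0: mem[0x1b..0x1c] <- [98 14]
D1: mem[0x08..0x0e] <- [f7 f7 e3 2b 24 6c 28]
D2: mem[0x09..0x10] <- [63 3e c2 ab 09 9d c4 42]
D3: mem[0x11..0x12] <- [0b 5d]
D4: mem[0x20..0x27] <- [5d ca 01 c2 f5 dd 98 14]
D5: mem[0x11..0x15] <- [3b 98 14 25 92]
query mem[0x20]=0x5d, mem[0x0f]=0xc4, mem[0x0e]=0x9d, mem[0x23]=0xc2, mem[0x2a]=0x59

MEM[0x20,0x0f,0x0e,0x23,0x2a] = 5d c4 9d c2 59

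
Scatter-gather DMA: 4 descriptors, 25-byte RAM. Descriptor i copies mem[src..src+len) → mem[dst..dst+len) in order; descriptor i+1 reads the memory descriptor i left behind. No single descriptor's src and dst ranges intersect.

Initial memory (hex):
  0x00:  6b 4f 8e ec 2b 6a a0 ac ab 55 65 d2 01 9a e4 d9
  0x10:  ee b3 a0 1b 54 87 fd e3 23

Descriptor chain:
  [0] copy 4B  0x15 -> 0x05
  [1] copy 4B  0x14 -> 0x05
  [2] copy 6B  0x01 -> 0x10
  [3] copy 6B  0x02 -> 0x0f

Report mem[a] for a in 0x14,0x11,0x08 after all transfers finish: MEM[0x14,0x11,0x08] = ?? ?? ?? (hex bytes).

MEM[0x14,0x11,0x08] = fd 2b e3

#0 dst[0x05+4] := {0x87,0xfd,0xe3,0x23}
#1 dst[0x05+4] := {0x54,0x87,0xfd,0xe3}
#2 dst[0x10+6] := {0x4f,0x8e,0xec,0x2b,0x54,0x87}
#3 dst[0x0f+6] := {0x8e,0xec,0x2b,0x54,0x87,0xfd}
query mem[0x14]=0xfd, mem[0x11]=0x2b, mem[0x08]=0xe3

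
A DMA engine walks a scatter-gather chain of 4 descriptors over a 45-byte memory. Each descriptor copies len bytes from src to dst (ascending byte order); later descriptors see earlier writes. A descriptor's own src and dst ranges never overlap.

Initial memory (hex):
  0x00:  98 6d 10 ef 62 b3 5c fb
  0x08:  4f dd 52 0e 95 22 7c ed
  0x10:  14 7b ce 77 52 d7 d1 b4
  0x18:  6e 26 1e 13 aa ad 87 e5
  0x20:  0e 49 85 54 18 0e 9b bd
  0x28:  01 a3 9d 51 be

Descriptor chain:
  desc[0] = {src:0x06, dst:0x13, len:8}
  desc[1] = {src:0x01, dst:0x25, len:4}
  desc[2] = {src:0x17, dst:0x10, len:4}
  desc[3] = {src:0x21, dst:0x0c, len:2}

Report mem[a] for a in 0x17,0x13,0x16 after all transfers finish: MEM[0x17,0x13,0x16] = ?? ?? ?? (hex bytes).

  after D0: wrote 8B at 0x13 = 5cfb4fdd520e9522
  after D1: wrote 4B at 0x25 = 6d10ef62
  after D2: wrote 4B at 0x10 = 520e9522
  after D3: wrote 2B at 0x0c = 4985
query mem[0x17]=0x52, mem[0x13]=0x22, mem[0x16]=0xdd

MEM[0x17,0x13,0x16] = 52 22 dd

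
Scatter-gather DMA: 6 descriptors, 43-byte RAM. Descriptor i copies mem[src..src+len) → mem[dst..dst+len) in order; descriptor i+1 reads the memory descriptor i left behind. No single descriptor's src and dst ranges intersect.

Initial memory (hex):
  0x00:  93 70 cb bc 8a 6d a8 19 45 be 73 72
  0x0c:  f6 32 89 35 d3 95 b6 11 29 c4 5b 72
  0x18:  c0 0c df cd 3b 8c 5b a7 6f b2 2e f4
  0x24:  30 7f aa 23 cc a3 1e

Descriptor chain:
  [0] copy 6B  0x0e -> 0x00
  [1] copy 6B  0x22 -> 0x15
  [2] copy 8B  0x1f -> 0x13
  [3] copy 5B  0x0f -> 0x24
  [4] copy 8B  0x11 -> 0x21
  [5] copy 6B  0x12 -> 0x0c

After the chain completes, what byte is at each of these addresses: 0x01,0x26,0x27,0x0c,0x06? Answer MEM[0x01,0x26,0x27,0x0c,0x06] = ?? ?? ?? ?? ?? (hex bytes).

D0: mem[0x00..0x05] <- [89 35 d3 95 b6 11]
D1: mem[0x15..0x1a] <- [2e f4 30 7f aa 23]
D2: mem[0x13..0x1a] <- [a7 6f b2 2e f4 30 7f aa]
D3: mem[0x24..0x28] <- [35 d3 95 b6 a7]
D4: mem[0x21..0x28] <- [95 b6 a7 6f b2 2e f4 30]
D5: mem[0x0c..0x11] <- [b6 a7 6f b2 2e f4]
query mem[0x01]=0x35, mem[0x26]=0x2e, mem[0x27]=0xf4, mem[0x0c]=0xb6, mem[0x06]=0xa8

MEM[0x01,0x26,0x27,0x0c,0x06] = 35 2e f4 b6 a8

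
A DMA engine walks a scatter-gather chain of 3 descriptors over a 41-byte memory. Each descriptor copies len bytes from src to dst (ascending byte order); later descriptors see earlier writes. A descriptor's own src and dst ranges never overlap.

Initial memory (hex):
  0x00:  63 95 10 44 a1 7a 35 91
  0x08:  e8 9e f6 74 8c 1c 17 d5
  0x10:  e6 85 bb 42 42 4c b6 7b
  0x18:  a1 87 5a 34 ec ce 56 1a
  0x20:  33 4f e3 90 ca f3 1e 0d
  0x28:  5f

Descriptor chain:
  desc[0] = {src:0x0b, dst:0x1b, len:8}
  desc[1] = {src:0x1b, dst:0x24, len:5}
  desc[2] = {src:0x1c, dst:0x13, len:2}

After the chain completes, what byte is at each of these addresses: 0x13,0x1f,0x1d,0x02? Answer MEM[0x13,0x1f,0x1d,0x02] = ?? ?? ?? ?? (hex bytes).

#0 dst[0x1b+8] := {0x74,0x8c,0x1c,0x17,0xd5,0xe6,0x85,0xbb}
#1 dst[0x24+5] := {0x74,0x8c,0x1c,0x17,0xd5}
#2 dst[0x13+2] := {0x8c,0x1c}
query mem[0x13]=0x8c, mem[0x1f]=0xd5, mem[0x1d]=0x1c, mem[0x02]=0x10

MEM[0x13,0x1f,0x1d,0x02] = 8c d5 1c 10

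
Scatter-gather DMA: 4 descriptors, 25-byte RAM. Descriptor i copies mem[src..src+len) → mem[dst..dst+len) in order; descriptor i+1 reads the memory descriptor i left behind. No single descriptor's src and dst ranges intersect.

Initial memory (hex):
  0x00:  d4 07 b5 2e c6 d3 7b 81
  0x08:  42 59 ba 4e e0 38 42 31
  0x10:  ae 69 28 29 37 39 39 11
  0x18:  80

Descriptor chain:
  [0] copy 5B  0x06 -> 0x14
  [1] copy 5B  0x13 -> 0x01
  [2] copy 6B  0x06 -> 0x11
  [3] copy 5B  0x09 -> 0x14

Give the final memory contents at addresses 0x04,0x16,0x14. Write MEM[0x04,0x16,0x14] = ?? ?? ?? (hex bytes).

MEM[0x04,0x16,0x14] = 42 4e 59

D0: mem[0x14..0x18] <- [7b 81 42 59 ba]
D1: mem[0x01..0x05] <- [29 7b 81 42 59]
D2: mem[0x11..0x16] <- [7b 81 42 59 ba 4e]
D3: mem[0x14..0x18] <- [59 ba 4e e0 38]
query mem[0x04]=0x42, mem[0x16]=0x4e, mem[0x14]=0x59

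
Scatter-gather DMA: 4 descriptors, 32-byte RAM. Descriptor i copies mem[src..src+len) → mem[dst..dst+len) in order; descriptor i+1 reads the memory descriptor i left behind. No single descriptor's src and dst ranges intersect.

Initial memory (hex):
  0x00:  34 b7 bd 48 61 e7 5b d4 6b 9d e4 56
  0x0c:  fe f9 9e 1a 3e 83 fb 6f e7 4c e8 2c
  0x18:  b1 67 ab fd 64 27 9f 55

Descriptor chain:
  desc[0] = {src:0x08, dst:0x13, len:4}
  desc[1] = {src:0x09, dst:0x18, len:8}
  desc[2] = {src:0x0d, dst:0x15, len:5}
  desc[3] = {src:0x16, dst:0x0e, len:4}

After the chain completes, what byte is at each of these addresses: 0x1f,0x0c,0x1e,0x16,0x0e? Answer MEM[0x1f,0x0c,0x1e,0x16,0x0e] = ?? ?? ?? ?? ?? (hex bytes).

MEM[0x1f,0x0c,0x1e,0x16,0x0e] = 3e fe 1a 9e 9e

D0: mem[0x13..0x16] <- [6b 9d e4 56]
D1: mem[0x18..0x1f] <- [9d e4 56 fe f9 9e 1a 3e]
D2: mem[0x15..0x19] <- [f9 9e 1a 3e 83]
D3: mem[0x0e..0x11] <- [9e 1a 3e 83]
query mem[0x1f]=0x3e, mem[0x0c]=0xfe, mem[0x1e]=0x1a, mem[0x16]=0x9e, mem[0x0e]=0x9e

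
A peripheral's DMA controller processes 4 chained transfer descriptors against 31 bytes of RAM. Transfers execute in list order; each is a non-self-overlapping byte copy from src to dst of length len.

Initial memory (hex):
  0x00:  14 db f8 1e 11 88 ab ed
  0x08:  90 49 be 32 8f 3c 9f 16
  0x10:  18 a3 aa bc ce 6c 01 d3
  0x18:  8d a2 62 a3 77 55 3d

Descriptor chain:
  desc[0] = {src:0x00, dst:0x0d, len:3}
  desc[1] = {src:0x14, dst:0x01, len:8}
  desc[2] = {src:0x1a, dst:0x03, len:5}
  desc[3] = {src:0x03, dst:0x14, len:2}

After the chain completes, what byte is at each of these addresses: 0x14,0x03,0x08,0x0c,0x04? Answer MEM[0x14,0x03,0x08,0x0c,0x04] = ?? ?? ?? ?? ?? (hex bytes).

MEM[0x14,0x03,0x08,0x0c,0x04] = 62 62 a3 8f a3

  after D0: wrote 3B at 0x0d = 14dbf8
  after D1: wrote 8B at 0x01 = ce6c01d38da262a3
  after D2: wrote 5B at 0x03 = 62a377553d
  after D3: wrote 2B at 0x14 = 62a3
query mem[0x14]=0x62, mem[0x03]=0x62, mem[0x08]=0xa3, mem[0x0c]=0x8f, mem[0x04]=0xa3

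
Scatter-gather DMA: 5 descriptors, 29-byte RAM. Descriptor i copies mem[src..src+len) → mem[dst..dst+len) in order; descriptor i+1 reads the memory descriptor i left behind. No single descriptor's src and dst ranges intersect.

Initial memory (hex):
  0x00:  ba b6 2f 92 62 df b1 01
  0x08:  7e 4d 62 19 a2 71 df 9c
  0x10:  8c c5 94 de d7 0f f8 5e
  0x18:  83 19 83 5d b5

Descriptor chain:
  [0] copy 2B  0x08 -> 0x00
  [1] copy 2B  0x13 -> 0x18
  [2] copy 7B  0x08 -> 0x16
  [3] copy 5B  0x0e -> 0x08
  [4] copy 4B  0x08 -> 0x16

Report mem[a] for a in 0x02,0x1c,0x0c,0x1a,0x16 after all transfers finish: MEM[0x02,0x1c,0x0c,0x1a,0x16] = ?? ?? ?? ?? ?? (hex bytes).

  after D0: wrote 2B at 0x00 = 7e4d
  after D1: wrote 2B at 0x18 = ded7
  after D2: wrote 7B at 0x16 = 7e4d6219a271df
  after D3: wrote 5B at 0x08 = df9c8cc594
  after D4: wrote 4B at 0x16 = df9c8cc5
query mem[0x02]=0x2f, mem[0x1c]=0xdf, mem[0x0c]=0x94, mem[0x1a]=0xa2, mem[0x16]=0xdf

MEM[0x02,0x1c,0x0c,0x1a,0x16] = 2f df 94 a2 df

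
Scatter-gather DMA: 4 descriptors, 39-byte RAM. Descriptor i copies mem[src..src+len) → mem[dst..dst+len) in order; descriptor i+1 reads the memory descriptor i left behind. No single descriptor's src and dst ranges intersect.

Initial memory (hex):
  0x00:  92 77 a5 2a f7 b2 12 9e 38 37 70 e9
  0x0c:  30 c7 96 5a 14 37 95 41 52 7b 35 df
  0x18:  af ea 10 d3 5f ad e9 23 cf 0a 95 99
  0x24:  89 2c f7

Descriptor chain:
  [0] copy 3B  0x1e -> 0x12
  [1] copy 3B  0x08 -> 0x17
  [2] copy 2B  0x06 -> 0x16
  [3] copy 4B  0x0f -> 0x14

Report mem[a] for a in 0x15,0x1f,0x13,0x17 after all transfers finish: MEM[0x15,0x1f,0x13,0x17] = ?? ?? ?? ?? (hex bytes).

  after D0: wrote 3B at 0x12 = e923cf
  after D1: wrote 3B at 0x17 = 383770
  after D2: wrote 2B at 0x16 = 129e
  after D3: wrote 4B at 0x14 = 5a1437e9
query mem[0x15]=0x14, mem[0x1f]=0x23, mem[0x13]=0x23, mem[0x17]=0xe9

MEM[0x15,0x1f,0x13,0x17] = 14 23 23 e9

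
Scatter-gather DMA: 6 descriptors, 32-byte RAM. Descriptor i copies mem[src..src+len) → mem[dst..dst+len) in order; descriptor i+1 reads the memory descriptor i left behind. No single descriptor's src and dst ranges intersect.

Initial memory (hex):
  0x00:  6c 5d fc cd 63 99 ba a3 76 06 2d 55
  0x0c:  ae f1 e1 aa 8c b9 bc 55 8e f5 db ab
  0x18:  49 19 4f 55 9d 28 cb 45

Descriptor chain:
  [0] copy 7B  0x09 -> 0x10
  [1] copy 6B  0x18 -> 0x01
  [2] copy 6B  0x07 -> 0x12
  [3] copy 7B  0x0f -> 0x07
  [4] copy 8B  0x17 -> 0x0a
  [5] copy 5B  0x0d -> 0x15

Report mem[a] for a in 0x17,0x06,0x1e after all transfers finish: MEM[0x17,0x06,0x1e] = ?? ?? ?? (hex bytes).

MEM[0x17,0x06,0x1e] = 9d 28 cb

  after D0: wrote 7B at 0x10 = 062d55aef1e1aa
  after D1: wrote 6B at 0x01 = 49194f559d28
  after D2: wrote 6B at 0x12 = a376062d55ae
  after D3: wrote 7B at 0x07 = aa062da376062d
  after D4: wrote 8B at 0x0a = ae49194f559d28cb
  after D5: wrote 5B at 0x15 = 4f559d28cb
query mem[0x17]=0x9d, mem[0x06]=0x28, mem[0x1e]=0xcb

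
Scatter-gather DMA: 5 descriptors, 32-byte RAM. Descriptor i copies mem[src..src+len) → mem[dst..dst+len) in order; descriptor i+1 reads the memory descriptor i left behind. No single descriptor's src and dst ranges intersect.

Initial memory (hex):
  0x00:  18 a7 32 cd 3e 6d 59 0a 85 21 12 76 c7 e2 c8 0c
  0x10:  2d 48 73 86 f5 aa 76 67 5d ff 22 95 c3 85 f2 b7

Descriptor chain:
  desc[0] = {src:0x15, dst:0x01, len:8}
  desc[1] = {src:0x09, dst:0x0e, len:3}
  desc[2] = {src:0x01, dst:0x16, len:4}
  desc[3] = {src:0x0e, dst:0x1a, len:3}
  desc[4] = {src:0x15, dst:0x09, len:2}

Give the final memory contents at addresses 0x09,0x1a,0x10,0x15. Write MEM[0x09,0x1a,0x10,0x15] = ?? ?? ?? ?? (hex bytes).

#0 dst[0x01+8] := {0xaa,0x76,0x67,0x5d,0xff,0x22,0x95,0xc3}
#1 dst[0x0e+3] := {0x21,0x12,0x76}
#2 dst[0x16+4] := {0xaa,0x76,0x67,0x5d}
#3 dst[0x1a+3] := {0x21,0x12,0x76}
#4 dst[0x09+2] := {0xaa,0xaa}
query mem[0x09]=0xaa, mem[0x1a]=0x21, mem[0x10]=0x76, mem[0x15]=0xaa

MEM[0x09,0x1a,0x10,0x15] = aa 21 76 aa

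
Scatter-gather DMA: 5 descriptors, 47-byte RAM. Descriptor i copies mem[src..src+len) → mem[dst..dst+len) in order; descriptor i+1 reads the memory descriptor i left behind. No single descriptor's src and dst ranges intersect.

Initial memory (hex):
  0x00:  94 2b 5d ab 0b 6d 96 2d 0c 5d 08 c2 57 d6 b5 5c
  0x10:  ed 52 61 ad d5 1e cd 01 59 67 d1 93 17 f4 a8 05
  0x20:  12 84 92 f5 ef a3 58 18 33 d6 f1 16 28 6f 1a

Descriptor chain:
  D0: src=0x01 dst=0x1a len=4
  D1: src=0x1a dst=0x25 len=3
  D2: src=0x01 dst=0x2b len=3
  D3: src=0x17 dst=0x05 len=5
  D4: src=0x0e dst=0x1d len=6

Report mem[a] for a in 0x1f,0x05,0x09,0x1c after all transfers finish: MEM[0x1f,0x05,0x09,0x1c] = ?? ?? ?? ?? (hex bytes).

MEM[0x1f,0x05,0x09,0x1c] = ed 01 5d ab

#0 dst[0x1a+4] := {0x2b,0x5d,0xab,0x0b}
#1 dst[0x25+3] := {0x2b,0x5d,0xab}
#2 dst[0x2b+3] := {0x2b,0x5d,0xab}
#3 dst[0x05+5] := {0x01,0x59,0x67,0x2b,0x5d}
#4 dst[0x1d+6] := {0xb5,0x5c,0xed,0x52,0x61,0xad}
query mem[0x1f]=0xed, mem[0x05]=0x01, mem[0x09]=0x5d, mem[0x1c]=0xab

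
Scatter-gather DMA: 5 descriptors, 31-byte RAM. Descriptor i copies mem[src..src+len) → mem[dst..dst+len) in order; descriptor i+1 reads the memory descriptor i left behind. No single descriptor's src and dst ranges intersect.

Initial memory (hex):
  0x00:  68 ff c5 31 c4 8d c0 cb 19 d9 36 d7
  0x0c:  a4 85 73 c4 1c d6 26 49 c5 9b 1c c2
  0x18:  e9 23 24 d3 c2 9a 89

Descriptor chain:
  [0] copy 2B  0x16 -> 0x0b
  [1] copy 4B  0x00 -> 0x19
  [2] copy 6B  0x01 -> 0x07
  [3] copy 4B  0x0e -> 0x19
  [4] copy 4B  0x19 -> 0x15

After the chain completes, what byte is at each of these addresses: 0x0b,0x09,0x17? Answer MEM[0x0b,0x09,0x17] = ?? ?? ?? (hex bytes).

MEM[0x0b,0x09,0x17] = 8d 31 1c

  after D0: wrote 2B at 0x0b = 1cc2
  after D1: wrote 4B at 0x19 = 68ffc531
  after D2: wrote 6B at 0x07 = ffc531c48dc0
  after D3: wrote 4B at 0x19 = 73c41cd6
  after D4: wrote 4B at 0x15 = 73c41cd6
query mem[0x0b]=0x8d, mem[0x09]=0x31, mem[0x17]=0x1c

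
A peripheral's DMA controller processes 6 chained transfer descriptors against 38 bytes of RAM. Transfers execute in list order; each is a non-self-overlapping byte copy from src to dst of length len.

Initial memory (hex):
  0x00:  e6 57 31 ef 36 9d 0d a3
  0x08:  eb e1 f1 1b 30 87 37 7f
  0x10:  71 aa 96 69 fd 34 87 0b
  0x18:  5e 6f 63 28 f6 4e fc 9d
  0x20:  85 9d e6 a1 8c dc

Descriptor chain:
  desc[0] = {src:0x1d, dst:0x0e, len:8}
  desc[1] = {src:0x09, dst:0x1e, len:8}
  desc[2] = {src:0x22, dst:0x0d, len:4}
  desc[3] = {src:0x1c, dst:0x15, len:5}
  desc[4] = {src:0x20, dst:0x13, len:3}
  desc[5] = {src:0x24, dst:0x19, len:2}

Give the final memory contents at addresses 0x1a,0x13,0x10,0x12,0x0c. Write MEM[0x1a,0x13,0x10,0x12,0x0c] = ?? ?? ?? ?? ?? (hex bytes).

MEM[0x1a,0x13,0x10,0x12,0x0c] = 9d 1b 9d 9d 30

  after D0: wrote 8B at 0x0e = 4efc9d859de6a18c
  after D1: wrote 8B at 0x1e = e1f11b30874efc9d
  after D2: wrote 4B at 0x0d = 874efc9d
  after D3: wrote 5B at 0x15 = f64ee1f11b
  after D4: wrote 3B at 0x13 = 1b3087
  after D5: wrote 2B at 0x19 = fc9d
query mem[0x1a]=0x9d, mem[0x13]=0x1b, mem[0x10]=0x9d, mem[0x12]=0x9d, mem[0x0c]=0x30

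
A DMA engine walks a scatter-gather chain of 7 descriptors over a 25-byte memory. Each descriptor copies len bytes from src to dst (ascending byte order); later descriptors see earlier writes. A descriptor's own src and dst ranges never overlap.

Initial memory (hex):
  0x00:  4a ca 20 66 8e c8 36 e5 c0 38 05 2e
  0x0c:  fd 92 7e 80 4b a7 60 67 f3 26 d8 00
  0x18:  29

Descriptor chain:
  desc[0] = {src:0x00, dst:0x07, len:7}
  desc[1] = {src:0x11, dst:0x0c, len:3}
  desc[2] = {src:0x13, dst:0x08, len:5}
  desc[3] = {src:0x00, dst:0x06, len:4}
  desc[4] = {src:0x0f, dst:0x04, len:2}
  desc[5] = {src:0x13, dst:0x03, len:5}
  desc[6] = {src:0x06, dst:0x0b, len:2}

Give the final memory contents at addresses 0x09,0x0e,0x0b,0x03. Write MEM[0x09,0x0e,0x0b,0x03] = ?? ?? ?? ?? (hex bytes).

  after D0: wrote 7B at 0x07 = 4aca20668ec836
  after D1: wrote 3B at 0x0c = a76067
  after D2: wrote 5B at 0x08 = 67f326d800
  after D3: wrote 4B at 0x06 = 4aca2066
  after D4: wrote 2B at 0x04 = 804b
  after D5: wrote 5B at 0x03 = 67f326d800
  after D6: wrote 2B at 0x0b = d800
query mem[0x09]=0x66, mem[0x0e]=0x67, mem[0x0b]=0xd8, mem[0x03]=0x67

MEM[0x09,0x0e,0x0b,0x03] = 66 67 d8 67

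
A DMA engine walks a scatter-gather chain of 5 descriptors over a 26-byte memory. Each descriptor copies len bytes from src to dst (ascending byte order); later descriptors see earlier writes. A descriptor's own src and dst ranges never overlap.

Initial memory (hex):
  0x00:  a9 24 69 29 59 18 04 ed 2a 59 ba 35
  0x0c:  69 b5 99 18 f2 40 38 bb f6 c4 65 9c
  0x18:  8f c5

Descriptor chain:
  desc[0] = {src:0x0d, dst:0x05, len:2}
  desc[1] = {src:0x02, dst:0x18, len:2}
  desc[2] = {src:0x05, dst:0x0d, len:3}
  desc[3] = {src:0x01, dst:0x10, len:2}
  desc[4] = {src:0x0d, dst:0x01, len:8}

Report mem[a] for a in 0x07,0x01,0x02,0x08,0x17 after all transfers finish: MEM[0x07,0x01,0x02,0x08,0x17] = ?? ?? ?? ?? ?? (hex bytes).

MEM[0x07,0x01,0x02,0x08,0x17] = bb b5 99 f6 9c

[0] 0x0d->0x05 len=2 : b5 99
[1] 0x02->0x18 len=2 : 69 29
[2] 0x05->0x0d len=3 : b5 99 ed
[3] 0x01->0x10 len=2 : 24 69
[4] 0x0d->0x01 len=8 : b5 99 ed 24 69 38 bb f6
query mem[0x07]=0xbb, mem[0x01]=0xb5, mem[0x02]=0x99, mem[0x08]=0xf6, mem[0x17]=0x9c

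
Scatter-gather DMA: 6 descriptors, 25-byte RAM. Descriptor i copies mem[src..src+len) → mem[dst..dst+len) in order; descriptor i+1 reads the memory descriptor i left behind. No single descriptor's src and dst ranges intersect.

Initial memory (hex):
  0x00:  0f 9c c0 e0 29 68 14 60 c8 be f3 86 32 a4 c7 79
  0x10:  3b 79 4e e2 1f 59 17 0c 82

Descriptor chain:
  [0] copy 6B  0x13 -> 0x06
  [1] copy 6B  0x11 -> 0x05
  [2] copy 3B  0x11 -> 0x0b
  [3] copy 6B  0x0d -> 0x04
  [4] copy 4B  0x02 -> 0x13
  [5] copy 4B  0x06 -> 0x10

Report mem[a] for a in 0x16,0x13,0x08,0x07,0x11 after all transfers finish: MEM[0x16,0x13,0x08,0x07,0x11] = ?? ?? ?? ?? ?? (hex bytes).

D0: mem[0x06..0x0b] <- [e2 1f 59 17 0c 82]
D1: mem[0x05..0x0a] <- [79 4e e2 1f 59 17]
D2: mem[0x0b..0x0d] <- [79 4e e2]
D3: mem[0x04..0x09] <- [e2 c7 79 3b 79 4e]
D4: mem[0x13..0x16] <- [c0 e0 e2 c7]
D5: mem[0x10..0x13] <- [79 3b 79 4e]
query mem[0x16]=0xc7, mem[0x13]=0x4e, mem[0x08]=0x79, mem[0x07]=0x3b, mem[0x11]=0x3b

MEM[0x16,0x13,0x08,0x07,0x11] = c7 4e 79 3b 3b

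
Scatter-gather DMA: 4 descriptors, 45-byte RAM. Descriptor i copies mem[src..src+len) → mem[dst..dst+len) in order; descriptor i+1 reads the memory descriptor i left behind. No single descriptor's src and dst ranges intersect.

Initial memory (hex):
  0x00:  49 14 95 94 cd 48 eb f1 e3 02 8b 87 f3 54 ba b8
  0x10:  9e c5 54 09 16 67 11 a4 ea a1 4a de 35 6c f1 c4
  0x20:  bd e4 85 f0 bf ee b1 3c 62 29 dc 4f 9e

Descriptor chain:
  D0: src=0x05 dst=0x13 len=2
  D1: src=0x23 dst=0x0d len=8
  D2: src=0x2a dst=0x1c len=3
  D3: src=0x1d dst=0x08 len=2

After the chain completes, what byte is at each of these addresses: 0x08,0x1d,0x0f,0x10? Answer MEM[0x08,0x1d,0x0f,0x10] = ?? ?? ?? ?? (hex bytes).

  after D0: wrote 2B at 0x13 = 48eb
  after D1: wrote 8B at 0x0d = f0bfeeb13c6229dc
  after D2: wrote 3B at 0x1c = dc4f9e
  after D3: wrote 2B at 0x08 = 4f9e
query mem[0x08]=0x4f, mem[0x1d]=0x4f, mem[0x0f]=0xee, mem[0x10]=0xb1

MEM[0x08,0x1d,0x0f,0x10] = 4f 4f ee b1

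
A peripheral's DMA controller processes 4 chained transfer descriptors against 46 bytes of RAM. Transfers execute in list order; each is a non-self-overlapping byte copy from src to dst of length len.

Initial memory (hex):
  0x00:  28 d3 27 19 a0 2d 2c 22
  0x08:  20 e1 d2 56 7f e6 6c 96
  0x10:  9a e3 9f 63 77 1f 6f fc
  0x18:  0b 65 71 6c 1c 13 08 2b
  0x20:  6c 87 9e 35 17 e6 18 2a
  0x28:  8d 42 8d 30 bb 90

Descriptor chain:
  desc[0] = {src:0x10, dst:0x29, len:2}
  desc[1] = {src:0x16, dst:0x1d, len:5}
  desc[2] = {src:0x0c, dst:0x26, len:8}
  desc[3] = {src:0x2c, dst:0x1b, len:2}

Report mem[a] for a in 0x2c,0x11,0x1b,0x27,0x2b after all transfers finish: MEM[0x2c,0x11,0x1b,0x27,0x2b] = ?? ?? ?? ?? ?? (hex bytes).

MEM[0x2c,0x11,0x1b,0x27,0x2b] = 9f e3 9f e6 e3

#0 dst[0x29+2] := {0x9a,0xe3}
#1 dst[0x1d+5] := {0x6f,0xfc,0x0b,0x65,0x71}
#2 dst[0x26+8] := {0x7f,0xe6,0x6c,0x96,0x9a,0xe3,0x9f,0x63}
#3 dst[0x1b+2] := {0x9f,0x63}
query mem[0x2c]=0x9f, mem[0x11]=0xe3, mem[0x1b]=0x9f, mem[0x27]=0xe6, mem[0x2b]=0xe3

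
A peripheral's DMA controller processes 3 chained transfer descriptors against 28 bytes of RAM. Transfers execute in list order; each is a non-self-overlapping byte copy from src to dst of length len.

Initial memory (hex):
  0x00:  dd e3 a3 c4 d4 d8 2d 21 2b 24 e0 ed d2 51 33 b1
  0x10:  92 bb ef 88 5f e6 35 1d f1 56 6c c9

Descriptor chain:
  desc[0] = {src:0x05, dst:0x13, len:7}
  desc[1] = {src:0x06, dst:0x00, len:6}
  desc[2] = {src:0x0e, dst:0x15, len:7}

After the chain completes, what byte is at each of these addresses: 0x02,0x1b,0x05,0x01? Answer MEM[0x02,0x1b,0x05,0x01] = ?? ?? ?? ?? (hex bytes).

MEM[0x02,0x1b,0x05,0x01] = 2b 2d ed 21

  after D0: wrote 7B at 0x13 = d82d212b24e0ed
  after D1: wrote 6B at 0x00 = 2d212b24e0ed
  after D2: wrote 7B at 0x15 = 33b192bbefd82d
query mem[0x02]=0x2b, mem[0x1b]=0x2d, mem[0x05]=0xed, mem[0x01]=0x21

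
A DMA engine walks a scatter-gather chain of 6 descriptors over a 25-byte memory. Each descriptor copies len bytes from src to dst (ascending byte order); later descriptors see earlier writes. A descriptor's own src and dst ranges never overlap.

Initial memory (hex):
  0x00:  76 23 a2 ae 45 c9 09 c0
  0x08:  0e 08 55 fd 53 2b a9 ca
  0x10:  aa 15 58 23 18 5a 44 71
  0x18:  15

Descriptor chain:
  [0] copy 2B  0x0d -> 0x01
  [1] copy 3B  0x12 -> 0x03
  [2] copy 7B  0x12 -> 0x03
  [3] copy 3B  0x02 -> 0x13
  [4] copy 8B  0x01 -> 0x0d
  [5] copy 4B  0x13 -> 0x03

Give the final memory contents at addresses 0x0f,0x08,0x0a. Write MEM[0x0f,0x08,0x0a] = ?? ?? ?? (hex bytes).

MEM[0x0f,0x08,0x0a] = 58 71 55

[0] 0x0d->0x01 len=2 : 2b a9
[1] 0x12->0x03 len=3 : 58 23 18
[2] 0x12->0x03 len=7 : 58 23 18 5a 44 71 15
[3] 0x02->0x13 len=3 : a9 58 23
[4] 0x01->0x0d len=8 : 2b a9 58 23 18 5a 44 71
[5] 0x13->0x03 len=4 : 44 71 23 44
query mem[0x0f]=0x58, mem[0x08]=0x71, mem[0x0a]=0x55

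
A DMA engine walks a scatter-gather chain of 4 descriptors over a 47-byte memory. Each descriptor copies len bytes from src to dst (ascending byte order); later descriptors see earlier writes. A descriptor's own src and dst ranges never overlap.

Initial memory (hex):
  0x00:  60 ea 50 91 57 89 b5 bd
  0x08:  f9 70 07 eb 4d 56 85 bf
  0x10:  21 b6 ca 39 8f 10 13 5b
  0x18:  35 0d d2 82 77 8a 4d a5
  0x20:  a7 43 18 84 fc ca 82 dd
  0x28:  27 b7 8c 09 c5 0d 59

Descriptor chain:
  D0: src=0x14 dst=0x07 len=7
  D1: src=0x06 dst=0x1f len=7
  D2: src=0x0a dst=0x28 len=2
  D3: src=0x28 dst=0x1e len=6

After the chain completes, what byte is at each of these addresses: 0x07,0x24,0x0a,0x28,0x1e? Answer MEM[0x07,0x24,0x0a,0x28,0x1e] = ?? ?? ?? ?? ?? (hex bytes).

MEM[0x07,0x24,0x0a,0x28,0x1e] = 8f 35 5b 5b 5b

#0 dst[0x07+7] := {0x8f,0x10,0x13,0x5b,0x35,0x0d,0xd2}
#1 dst[0x1f+7] := {0xb5,0x8f,0x10,0x13,0x5b,0x35,0x0d}
#2 dst[0x28+2] := {0x5b,0x35}
#3 dst[0x1e+6] := {0x5b,0x35,0x8c,0x09,0xc5,0x0d}
query mem[0x07]=0x8f, mem[0x24]=0x35, mem[0x0a]=0x5b, mem[0x28]=0x5b, mem[0x1e]=0x5b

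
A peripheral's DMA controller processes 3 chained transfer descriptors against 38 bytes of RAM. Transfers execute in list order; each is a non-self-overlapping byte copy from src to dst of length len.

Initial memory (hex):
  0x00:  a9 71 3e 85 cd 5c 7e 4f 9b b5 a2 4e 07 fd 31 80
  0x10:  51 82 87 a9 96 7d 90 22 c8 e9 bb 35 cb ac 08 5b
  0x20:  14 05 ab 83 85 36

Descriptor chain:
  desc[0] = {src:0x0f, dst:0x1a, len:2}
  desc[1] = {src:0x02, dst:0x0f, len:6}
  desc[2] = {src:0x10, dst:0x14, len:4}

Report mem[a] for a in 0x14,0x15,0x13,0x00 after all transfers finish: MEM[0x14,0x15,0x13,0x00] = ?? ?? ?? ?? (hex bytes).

D0: mem[0x1a..0x1b] <- [80 51]
D1: mem[0x0f..0x14] <- [3e 85 cd 5c 7e 4f]
D2: mem[0x14..0x17] <- [85 cd 5c 7e]
query mem[0x14]=0x85, mem[0x15]=0xcd, mem[0x13]=0x7e, mem[0x00]=0xa9

MEM[0x14,0x15,0x13,0x00] = 85 cd 7e a9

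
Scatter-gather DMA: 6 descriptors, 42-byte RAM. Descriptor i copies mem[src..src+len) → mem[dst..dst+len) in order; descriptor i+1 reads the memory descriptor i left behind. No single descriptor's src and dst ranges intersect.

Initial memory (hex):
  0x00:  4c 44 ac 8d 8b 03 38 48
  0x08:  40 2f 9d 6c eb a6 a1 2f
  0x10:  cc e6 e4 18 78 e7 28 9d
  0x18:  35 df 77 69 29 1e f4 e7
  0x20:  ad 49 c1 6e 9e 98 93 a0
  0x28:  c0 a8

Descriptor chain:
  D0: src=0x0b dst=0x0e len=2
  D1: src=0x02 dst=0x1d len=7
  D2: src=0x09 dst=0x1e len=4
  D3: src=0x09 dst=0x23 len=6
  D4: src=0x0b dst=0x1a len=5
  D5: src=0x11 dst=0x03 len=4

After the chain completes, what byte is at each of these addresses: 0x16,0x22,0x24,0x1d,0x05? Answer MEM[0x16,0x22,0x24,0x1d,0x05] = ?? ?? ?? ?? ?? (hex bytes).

#0 dst[0x0e+2] := {0x6c,0xeb}
#1 dst[0x1d+7] := {0xac,0x8d,0x8b,0x03,0x38,0x48,0x40}
#2 dst[0x1e+4] := {0x2f,0x9d,0x6c,0xeb}
#3 dst[0x23+6] := {0x2f,0x9d,0x6c,0xeb,0xa6,0x6c}
#4 dst[0x1a+5] := {0x6c,0xeb,0xa6,0x6c,0xeb}
#5 dst[0x03+4] := {0xe6,0xe4,0x18,0x78}
query mem[0x16]=0x28, mem[0x22]=0x48, mem[0x24]=0x9d, mem[0x1d]=0x6c, mem[0x05]=0x18

MEM[0x16,0x22,0x24,0x1d,0x05] = 28 48 9d 6c 18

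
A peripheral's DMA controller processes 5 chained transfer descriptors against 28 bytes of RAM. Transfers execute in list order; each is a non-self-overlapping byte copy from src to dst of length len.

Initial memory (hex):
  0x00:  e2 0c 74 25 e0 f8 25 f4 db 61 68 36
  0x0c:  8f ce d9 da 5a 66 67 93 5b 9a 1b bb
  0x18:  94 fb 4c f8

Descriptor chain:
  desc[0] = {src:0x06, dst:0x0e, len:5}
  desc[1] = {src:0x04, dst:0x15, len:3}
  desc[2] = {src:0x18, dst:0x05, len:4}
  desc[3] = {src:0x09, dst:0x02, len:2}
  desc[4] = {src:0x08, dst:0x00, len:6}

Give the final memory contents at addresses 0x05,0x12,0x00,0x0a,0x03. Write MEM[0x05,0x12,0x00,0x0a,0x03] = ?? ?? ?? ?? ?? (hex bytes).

D0: mem[0x0e..0x12] <- [25 f4 db 61 68]
D1: mem[0x15..0x17] <- [e0 f8 25]
D2: mem[0x05..0x08] <- [94 fb 4c f8]
D3: mem[0x02..0x03] <- [61 68]
D4: mem[0x00..0x05] <- [f8 61 68 36 8f ce]
query mem[0x05]=0xce, mem[0x12]=0x68, mem[0x00]=0xf8, mem[0x0a]=0x68, mem[0x03]=0x36

MEM[0x05,0x12,0x00,0x0a,0x03] = ce 68 f8 68 36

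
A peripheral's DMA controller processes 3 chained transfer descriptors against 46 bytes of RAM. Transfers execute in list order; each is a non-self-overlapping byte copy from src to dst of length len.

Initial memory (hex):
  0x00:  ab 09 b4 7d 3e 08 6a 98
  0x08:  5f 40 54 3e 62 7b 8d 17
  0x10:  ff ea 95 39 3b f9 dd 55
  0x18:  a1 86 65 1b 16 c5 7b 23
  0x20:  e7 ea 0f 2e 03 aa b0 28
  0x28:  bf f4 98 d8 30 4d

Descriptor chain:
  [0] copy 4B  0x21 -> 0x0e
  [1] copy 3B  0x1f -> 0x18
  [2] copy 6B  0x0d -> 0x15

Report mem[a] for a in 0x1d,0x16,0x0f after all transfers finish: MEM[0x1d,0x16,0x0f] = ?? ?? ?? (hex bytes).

MEM[0x1d,0x16,0x0f] = c5 ea 0f

  after D0: wrote 4B at 0x0e = ea0f2e03
  after D1: wrote 3B at 0x18 = 23e7ea
  after D2: wrote 6B at 0x15 = 7bea0f2e0395
query mem[0x1d]=0xc5, mem[0x16]=0xea, mem[0x0f]=0x0f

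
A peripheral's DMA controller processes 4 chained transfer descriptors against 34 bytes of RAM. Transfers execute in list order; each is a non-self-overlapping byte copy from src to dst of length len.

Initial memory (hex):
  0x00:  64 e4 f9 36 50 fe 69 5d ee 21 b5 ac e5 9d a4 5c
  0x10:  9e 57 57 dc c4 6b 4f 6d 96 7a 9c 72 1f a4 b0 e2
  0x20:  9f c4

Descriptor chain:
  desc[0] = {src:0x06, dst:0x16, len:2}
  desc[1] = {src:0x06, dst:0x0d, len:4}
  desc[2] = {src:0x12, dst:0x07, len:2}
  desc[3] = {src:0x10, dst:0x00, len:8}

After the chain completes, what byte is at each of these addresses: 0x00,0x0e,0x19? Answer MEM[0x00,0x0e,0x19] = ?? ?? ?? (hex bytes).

  after D0: wrote 2B at 0x16 = 695d
  after D1: wrote 4B at 0x0d = 695dee21
  after D2: wrote 2B at 0x07 = 57dc
  after D3: wrote 8B at 0x00 = 215757dcc46b695d
query mem[0x00]=0x21, mem[0x0e]=0x5d, mem[0x19]=0x7a

MEM[0x00,0x0e,0x19] = 21 5d 7a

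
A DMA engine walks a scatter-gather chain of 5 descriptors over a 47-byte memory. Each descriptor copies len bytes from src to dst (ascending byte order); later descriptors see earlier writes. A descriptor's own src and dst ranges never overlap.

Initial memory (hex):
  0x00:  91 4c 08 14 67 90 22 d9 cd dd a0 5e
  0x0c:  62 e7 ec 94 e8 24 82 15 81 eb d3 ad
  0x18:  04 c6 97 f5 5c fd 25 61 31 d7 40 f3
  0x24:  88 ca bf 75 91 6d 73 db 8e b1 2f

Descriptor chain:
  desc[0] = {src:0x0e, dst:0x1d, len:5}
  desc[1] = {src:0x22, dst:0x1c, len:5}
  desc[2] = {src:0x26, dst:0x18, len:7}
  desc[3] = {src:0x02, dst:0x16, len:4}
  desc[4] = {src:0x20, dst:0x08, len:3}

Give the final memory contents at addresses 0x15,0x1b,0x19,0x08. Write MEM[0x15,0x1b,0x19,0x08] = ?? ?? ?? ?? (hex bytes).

#0 dst[0x1d+5] := {0xec,0x94,0xe8,0x24,0x82}
#1 dst[0x1c+5] := {0x40,0xf3,0x88,0xca,0xbf}
#2 dst[0x18+7] := {0xbf,0x75,0x91,0x6d,0x73,0xdb,0x8e}
#3 dst[0x16+4] := {0x08,0x14,0x67,0x90}
#4 dst[0x08+3] := {0xbf,0x82,0x40}
query mem[0x15]=0xeb, mem[0x1b]=0x6d, mem[0x19]=0x90, mem[0x08]=0xbf

MEM[0x15,0x1b,0x19,0x08] = eb 6d 90 bf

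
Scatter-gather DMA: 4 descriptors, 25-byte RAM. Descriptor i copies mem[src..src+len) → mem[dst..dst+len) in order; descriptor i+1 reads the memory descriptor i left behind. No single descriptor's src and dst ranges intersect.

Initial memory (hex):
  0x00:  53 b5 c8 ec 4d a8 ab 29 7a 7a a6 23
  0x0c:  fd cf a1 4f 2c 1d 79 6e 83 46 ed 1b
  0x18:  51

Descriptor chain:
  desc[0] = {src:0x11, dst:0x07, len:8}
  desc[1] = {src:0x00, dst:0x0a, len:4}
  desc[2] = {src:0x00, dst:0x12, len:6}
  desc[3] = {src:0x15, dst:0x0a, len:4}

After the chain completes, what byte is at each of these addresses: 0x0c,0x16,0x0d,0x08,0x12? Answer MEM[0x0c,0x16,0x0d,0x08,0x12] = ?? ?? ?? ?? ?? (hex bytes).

MEM[0x0c,0x16,0x0d,0x08,0x12] = a8 4d 51 79 53

  after D0: wrote 8B at 0x07 = 1d796e8346ed1b51
  after D1: wrote 4B at 0x0a = 53b5c8ec
  after D2: wrote 6B at 0x12 = 53b5c8ec4da8
  after D3: wrote 4B at 0x0a = ec4da851
query mem[0x0c]=0xa8, mem[0x16]=0x4d, mem[0x0d]=0x51, mem[0x08]=0x79, mem[0x12]=0x53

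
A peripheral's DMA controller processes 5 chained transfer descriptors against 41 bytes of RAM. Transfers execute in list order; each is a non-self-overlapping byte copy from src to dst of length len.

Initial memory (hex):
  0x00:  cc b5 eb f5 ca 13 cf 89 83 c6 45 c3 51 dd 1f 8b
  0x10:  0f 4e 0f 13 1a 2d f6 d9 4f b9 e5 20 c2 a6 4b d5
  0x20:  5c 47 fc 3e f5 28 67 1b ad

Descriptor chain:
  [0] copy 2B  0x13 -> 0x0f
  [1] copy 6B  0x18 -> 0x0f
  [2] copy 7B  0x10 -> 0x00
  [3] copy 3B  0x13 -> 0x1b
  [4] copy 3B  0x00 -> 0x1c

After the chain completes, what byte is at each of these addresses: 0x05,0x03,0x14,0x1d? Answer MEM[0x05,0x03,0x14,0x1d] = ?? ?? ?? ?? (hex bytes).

MEM[0x05,0x03,0x14,0x1d] = 2d c2 a6 e5

D0: mem[0x0f..0x10] <- [13 1a]
D1: mem[0x0f..0x14] <- [4f b9 e5 20 c2 a6]
D2: mem[0x00..0x06] <- [b9 e5 20 c2 a6 2d f6]
D3: mem[0x1b..0x1d] <- [c2 a6 2d]
D4: mem[0x1c..0x1e] <- [b9 e5 20]
query mem[0x05]=0x2d, mem[0x03]=0xc2, mem[0x14]=0xa6, mem[0x1d]=0xe5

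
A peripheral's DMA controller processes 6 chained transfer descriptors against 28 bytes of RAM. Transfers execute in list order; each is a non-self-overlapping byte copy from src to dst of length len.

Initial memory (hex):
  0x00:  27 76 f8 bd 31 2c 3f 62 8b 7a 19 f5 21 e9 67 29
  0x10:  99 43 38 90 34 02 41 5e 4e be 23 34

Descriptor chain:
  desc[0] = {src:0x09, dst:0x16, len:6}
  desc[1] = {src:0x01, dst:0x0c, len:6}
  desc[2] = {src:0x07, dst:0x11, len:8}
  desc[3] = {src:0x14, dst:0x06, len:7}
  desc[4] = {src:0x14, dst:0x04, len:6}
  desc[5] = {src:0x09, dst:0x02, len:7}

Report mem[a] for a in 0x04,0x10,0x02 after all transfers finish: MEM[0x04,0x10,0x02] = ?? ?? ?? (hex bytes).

MEM[0x04,0x10,0x02] = 21 2c 21

[0] 0x09->0x16 len=6 : 7a 19 f5 21 e9 67
[1] 0x01->0x0c len=6 : 76 f8 bd 31 2c 3f
[2] 0x07->0x11 len=8 : 62 8b 7a 19 f5 76 f8 bd
[3] 0x14->0x06 len=7 : 19 f5 76 f8 bd 21 e9
[4] 0x14->0x04 len=6 : 19 f5 76 f8 bd 21
[5] 0x09->0x02 len=7 : 21 bd 21 e9 f8 bd 31
query mem[0x04]=0x21, mem[0x10]=0x2c, mem[0x02]=0x21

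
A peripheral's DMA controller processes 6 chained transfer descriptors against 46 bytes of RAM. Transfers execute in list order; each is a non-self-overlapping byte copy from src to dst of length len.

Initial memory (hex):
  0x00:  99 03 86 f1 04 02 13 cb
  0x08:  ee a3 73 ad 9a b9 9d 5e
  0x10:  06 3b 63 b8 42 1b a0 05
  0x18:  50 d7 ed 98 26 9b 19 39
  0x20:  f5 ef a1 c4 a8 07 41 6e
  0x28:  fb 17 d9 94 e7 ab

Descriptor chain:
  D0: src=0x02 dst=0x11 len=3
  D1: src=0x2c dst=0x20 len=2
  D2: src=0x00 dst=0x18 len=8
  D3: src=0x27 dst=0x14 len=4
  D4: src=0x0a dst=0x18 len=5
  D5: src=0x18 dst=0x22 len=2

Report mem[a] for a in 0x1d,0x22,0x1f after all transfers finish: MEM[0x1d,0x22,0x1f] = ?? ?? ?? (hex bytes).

MEM[0x1d,0x22,0x1f] = 02 73 cb

  after D0: wrote 3B at 0x11 = 86f104
  after D1: wrote 2B at 0x20 = e7ab
  after D2: wrote 8B at 0x18 = 990386f1040213cb
  after D3: wrote 4B at 0x14 = 6efb17d9
  after D4: wrote 5B at 0x18 = 73ad9ab99d
  after D5: wrote 2B at 0x22 = 73ad
query mem[0x1d]=0x02, mem[0x22]=0x73, mem[0x1f]=0xcb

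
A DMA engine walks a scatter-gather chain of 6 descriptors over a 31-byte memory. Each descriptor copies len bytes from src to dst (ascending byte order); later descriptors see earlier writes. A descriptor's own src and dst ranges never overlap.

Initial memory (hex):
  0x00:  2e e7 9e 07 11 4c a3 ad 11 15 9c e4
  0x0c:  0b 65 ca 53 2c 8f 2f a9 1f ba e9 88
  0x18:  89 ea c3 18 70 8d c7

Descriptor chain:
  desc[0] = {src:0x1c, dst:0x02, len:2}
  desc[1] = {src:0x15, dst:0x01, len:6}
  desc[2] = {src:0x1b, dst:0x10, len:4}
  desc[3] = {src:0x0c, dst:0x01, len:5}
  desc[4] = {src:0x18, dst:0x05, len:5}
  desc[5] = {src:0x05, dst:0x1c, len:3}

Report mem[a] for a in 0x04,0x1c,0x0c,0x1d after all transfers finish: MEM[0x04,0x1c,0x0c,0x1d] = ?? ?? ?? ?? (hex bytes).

MEM[0x04,0x1c,0x0c,0x1d] = 53 89 0b ea

#0 dst[0x02+2] := {0x70,0x8d}
#1 dst[0x01+6] := {0xba,0xe9,0x88,0x89,0xea,0xc3}
#2 dst[0x10+4] := {0x18,0x70,0x8d,0xc7}
#3 dst[0x01+5] := {0x0b,0x65,0xca,0x53,0x18}
#4 dst[0x05+5] := {0x89,0xea,0xc3,0x18,0x70}
#5 dst[0x1c+3] := {0x89,0xea,0xc3}
query mem[0x04]=0x53, mem[0x1c]=0x89, mem[0x0c]=0x0b, mem[0x1d]=0xea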